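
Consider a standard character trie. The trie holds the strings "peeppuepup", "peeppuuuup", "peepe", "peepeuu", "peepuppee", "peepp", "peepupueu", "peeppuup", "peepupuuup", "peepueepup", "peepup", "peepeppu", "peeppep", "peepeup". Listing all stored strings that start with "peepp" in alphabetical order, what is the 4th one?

Filter for "peepp…" and sort: "peepp", "peeppep", "peeppuepup", "peeppuup", "peeppuuuup"
Position 4: peeppuup

peeppuup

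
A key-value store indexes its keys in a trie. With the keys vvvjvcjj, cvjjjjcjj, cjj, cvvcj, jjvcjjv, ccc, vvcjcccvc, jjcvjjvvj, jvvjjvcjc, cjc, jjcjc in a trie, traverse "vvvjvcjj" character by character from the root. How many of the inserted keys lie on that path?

1

Walk "vvvjvcjj" from the root; an end-of-word marker is hit whenever a stored word is a prefix of "vvvjvcjj".
Prefixes of the query that are stored words: "vvvjvcjj"
Count: 1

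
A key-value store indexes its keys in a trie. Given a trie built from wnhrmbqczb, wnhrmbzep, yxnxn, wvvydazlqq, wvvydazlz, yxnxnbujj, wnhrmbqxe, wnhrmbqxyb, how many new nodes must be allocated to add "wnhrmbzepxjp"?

The longest prefix of "wnhrmbzepxjp" already in the trie is "wnhrmbzep" (length 9).
Each of the 3 remaining characters creates one node.

3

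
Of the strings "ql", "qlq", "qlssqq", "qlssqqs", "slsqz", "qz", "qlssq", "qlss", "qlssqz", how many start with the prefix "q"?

Filter for entries beginning with "q":
Words under "q": ql, qlq, qlss, qlssq, qlssqq, qlssqqs, qlssqz, qz
Count: 8

8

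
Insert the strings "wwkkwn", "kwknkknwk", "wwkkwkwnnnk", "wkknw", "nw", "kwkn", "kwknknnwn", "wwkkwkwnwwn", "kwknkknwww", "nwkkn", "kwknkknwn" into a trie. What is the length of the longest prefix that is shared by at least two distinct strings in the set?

8

Equivalently: take the maximum, over all pairs, of their longest common prefix length.
"kwknkknwk" and "kwknkknwn" agree on "kwknkknw" (8 characters) before diverging; nothing deeper is shared.
Longest shared-prefix length: 8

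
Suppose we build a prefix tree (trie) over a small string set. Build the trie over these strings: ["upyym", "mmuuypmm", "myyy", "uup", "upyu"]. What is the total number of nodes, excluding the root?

Count nodes per top-level branch (shared prefixes stored once):
  'm'-branch (mmuuypmm, myyy): 11 nodes
  'u'-branch (upyu, upyym, uup): 8 nodes
Sum: 19

19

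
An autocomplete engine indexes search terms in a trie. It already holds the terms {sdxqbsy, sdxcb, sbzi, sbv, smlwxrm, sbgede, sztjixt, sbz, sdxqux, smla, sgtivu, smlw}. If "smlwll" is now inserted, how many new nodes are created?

2

Walking "smlwll" from the root, the first 4 characters ("smlw") follow existing edges; "l" is the first miss.
Each of the 2 remaining characters creates one node.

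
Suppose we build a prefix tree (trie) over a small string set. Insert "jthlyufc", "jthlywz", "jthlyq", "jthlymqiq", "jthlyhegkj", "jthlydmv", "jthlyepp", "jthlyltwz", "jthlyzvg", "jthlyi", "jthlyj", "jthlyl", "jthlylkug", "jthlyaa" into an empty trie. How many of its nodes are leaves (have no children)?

A leaf is a node with no children — equivalently, the end of a word that is not a proper prefix of any other stored word.
Those words: "jthlyaa", "jthlydmv", "jthlyepp", "jthlyhegkj", "jthlyi", "jthlyj", "jthlylkug", "jthlyltwz", "jthlymqiq", "jthlyq", "jthlyufc", "jthlywz", "jthlyzvg"
Leaf count: 13

13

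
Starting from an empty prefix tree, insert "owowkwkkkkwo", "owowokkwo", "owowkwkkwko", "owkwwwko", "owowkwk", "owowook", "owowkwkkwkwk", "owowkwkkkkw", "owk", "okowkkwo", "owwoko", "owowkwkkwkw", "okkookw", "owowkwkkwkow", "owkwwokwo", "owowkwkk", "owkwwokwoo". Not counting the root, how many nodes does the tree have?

52

Trace insertions, counting only characters that open a new branch:
  "owowkwkkkkwo" → 12 new (o, w, o, w, k, w, k, k, k, k, w, o)
  "owowokkwo" → prefix "owow" already present; 5 new (o, k, k, w, o)
  "owowkwkkwko" → prefix "owowkwkk" already present; 3 new (w, k, o)
  "owkwwwko" → prefix "ow" already present; 6 new (k, w, w, w, k, o)
  "owowkwk" → prefix "owowkwk" already present; 0 new (none)
  "owowook" → prefix "owowo" already present; 2 new (o, k)
  "owowkwkkwkwk" → prefix "owowkwkkwk" already present; 2 new (w, k)
  "owowkwkkkkw" → prefix "owowkwkkkkw" already present; 0 new (none)
  "owk" → prefix "owk" already present; 0 new (none)
  "okowkkwo" → prefix "o" already present; 7 new (k, o, w, k, k, w, o)
  "owwoko" → prefix "ow" already present; 4 new (w, o, k, o)
  "owowkwkkwkw" → prefix "owowkwkkwkw" already present; 0 new (none)
  "okkookw" → prefix "ok" already present; 5 new (k, o, o, k, w)
  "owowkwkkwkow" → prefix "owowkwkkwko" already present; 1 new (w)
  "owkwwokwo" → prefix "owkww" already present; 4 new (o, k, w, o)
  "owowkwkk" → prefix "owowkwkk" already present; 0 new (none)
  "owkwwokwoo" → prefix "owkwwokwo" already present; 1 new (o)
Total nodes = 12 + 5 + 3 + 6 + 0 + 2 + 2 + 0 + 0 + 7 + 4 + 0 + 5 + 1 + 4 + 0 + 1 = 52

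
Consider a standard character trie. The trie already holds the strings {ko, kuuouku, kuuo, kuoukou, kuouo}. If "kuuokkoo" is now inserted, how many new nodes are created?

"kuuo" is already a path in the trie; the remaining "kkoo" must be added.
New nodes needed: |"kuuokkoo"| − 4 = 8 − 4 = 4.

4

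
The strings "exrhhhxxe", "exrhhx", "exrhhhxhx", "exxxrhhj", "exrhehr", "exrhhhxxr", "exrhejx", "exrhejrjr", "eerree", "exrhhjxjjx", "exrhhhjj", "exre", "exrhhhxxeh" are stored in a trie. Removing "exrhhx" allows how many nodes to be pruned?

1

Walk "exrhhx" from the leaf back toward the root, removing each node that no remaining word uses.
The suffix "x" (1 node) is used only by "exrhhx"; the node for "exrhh" still has the child "h", so pruning stops there.
Nodes removed: 1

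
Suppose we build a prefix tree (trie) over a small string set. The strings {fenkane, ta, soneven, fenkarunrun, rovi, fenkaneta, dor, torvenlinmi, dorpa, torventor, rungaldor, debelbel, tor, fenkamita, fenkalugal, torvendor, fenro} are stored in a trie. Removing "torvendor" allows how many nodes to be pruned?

Walk "torvendor" from the leaf back toward the root, removing each node that no remaining word uses.
The suffix "dor" (3 nodes) is used only by "torvendor"; the node for "torven" still has the child "l", so pruning stops there.
Nodes removed: 3

3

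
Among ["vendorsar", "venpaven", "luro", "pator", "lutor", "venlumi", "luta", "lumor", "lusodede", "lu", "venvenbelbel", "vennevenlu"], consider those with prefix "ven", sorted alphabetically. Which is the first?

vendorsar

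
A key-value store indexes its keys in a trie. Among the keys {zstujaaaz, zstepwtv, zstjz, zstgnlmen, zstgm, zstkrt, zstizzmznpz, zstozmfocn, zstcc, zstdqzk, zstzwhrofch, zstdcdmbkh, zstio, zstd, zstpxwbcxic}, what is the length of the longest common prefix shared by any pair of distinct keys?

Look for the deepest trie node that still has at least two words in its subtree.
e.g. "zstd" and "zstdcdmbkh" share the prefix "zstd" of length 4; no pair shares a longer one.
Longest shared-prefix length: 4

4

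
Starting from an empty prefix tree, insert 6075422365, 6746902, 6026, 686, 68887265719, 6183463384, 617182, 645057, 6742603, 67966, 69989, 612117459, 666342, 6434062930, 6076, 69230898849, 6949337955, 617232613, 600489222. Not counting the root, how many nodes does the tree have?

109

Insert word by word; a character creates a node only if that edge doesn't already exist:
  "6075422365" → 10 new (6, 0, 7, 5, 4, 2, 2, 3, 6, 5)
  "6746902" → prefix "6" already present; 6 new (7, 4, 6, 9, 0, 2)
  "6026" → prefix "60" already present; 2 new (2, 6)
  "686" → prefix "6" already present; 2 new (8, 6)
  "68887265719" → prefix "68" already present; 9 new (8, 8, 7, 2, 6, 5, 7, 1, 9)
  "6183463384" → prefix "6" already present; 9 new (1, 8, 3, 4, 6, 3, 3, 8, 4)
  "617182" → prefix "61" already present; 4 new (7, 1, 8, 2)
  "645057" → prefix "6" already present; 5 new (4, 5, 0, 5, 7)
  "6742603" → prefix "674" already present; 4 new (2, 6, 0, 3)
  "67966" → prefix "67" already present; 3 new (9, 6, 6)
  "69989" → prefix "6" already present; 4 new (9, 9, 8, 9)
  "612117459" → prefix "61" already present; 7 new (2, 1, 1, 7, 4, 5, 9)
  "666342" → prefix "6" already present; 5 new (6, 6, 3, 4, 2)
  "6434062930" → prefix "64" already present; 8 new (3, 4, 0, 6, 2, 9, 3, 0)
  "6076" → prefix "607" already present; 1 new (6)
  "69230898849" → prefix "69" already present; 9 new (2, 3, 0, 8, 9, 8, 8, 4, 9)
  "6949337955" → prefix "69" already present; 8 new (4, 9, 3, 3, 7, 9, 5, 5)
  "617232613" → prefix "617" already present; 6 new (2, 3, 2, 6, 1, 3)
  "600489222" → prefix "60" already present; 7 new (0, 4, 8, 9, 2, 2, 2)
Total nodes = 10 + 6 + 2 + 2 + 9 + 9 + 4 + 5 + 4 + 3 + 4 + 7 + 5 + 8 + 1 + 9 + 8 + 6 + 7 = 109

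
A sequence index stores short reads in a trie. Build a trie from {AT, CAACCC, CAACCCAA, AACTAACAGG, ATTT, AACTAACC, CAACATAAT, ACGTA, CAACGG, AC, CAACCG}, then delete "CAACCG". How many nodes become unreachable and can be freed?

After clearing the end-marker at "CAACCG", prune upward until reaching a node still needed by another word.
The suffix "G" (1 node) is used only by "CAACCG"; the node for "CAACC" still has the child "C", so pruning stops there.
Nodes removed: 1

1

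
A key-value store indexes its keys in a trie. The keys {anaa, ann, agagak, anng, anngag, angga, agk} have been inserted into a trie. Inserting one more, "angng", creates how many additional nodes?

2

Walking "angng" from the root, the first 3 characters ("ang") follow existing edges; "n" is the first miss.
New nodes needed: |"angng"| − 3 = 5 − 3 = 2.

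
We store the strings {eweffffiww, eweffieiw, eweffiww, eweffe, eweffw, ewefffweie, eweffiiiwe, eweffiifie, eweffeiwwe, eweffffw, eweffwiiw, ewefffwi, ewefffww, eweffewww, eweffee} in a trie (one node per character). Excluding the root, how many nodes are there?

43

Trace insertions, counting only characters that open a new branch:
  "eweffffiww" → 10 new (e, w, e, f, f, f, f, i, w, w)
  "eweffieiw" → prefix "eweff" already present; 4 new (i, e, i, w)
  "eweffiww" → prefix "eweffi" already present; 2 new (w, w)
  "eweffe" → prefix "eweff" already present; 1 new (e)
  "eweffw" → prefix "eweff" already present; 1 new (w)
  "ewefffweie" → prefix "ewefff" already present; 4 new (w, e, i, e)
  "eweffiiiwe" → prefix "eweffi" already present; 4 new (i, i, w, e)
  "eweffiifie" → prefix "eweffii" already present; 3 new (f, i, e)
  "eweffeiwwe" → prefix "eweffe" already present; 4 new (i, w, w, e)
  "eweffffw" → prefix "eweffff" already present; 1 new (w)
  "eweffwiiw" → prefix "eweffw" already present; 3 new (i, i, w)
  "ewefffwi" → prefix "ewefffw" already present; 1 new (i)
  "ewefffww" → prefix "ewefffw" already present; 1 new (w)
  "eweffewww" → prefix "eweffe" already present; 3 new (w, w, w)
  "eweffee" → prefix "eweffe" already present; 1 new (e)
Total nodes = 10 + 4 + 2 + 1 + 1 + 4 + 4 + 3 + 4 + 1 + 3 + 1 + 1 + 3 + 1 = 43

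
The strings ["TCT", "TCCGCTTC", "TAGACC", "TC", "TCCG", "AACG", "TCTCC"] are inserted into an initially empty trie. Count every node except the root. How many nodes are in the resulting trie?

20

Count nodes per top-level branch (shared prefixes stored once):
  'A'-branch (AACG): 4 nodes
  'T'-branch (TAGACC, TC, TCCG, TCCGCTTC, TCT, TCTCC): 16 nodes
Sum: 20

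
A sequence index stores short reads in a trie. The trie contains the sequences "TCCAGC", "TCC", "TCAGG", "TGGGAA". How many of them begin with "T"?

4

Walk to "T"; the words in its subtree are exactly those with that prefix.
Matches: "TCAGG", "TCC", "TCCAGC", "TGGGAA"
Count: 4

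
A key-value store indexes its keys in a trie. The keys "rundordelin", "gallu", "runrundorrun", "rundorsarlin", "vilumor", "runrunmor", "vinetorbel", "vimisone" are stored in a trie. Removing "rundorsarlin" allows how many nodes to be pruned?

After clearing the end-marker at "rundorsarlin", prune upward until reaching a node still needed by another word.
The suffix "sarlin" (6 nodes) is used only by "rundorsarlin"; the node for "rundor" still has the child "d", so pruning stops there.
Nodes removed: 6

6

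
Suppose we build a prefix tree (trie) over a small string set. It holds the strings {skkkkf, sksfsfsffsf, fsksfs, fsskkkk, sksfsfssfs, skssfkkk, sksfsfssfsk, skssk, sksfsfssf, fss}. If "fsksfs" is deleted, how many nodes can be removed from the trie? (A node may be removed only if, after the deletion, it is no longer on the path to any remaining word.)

4

A node on "fsksfs"'s path can go only if nothing else ends at it or branches off below it.
The suffix "ksfs" (4 nodes) is used only by "fsksfs"; the node for "fs" still has the child "s", so pruning stops there.
Nodes removed: 4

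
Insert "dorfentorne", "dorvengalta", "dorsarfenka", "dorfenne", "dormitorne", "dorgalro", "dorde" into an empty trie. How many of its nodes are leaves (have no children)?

7

A leaf is a node with no children — equivalently, the end of a word that is not a proper prefix of any other stored word.
Those words: "dorde", "dorfenne", "dorfentorne", "dorgalro", "dormitorne", "dorsarfenka", "dorvengalta"
Leaf count: 7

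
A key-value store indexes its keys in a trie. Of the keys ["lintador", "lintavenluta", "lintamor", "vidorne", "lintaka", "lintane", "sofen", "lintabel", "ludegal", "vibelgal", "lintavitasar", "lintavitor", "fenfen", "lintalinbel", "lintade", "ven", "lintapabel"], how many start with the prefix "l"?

Walk to "l"; the words in its subtree are exactly those with that prefix.
Words under "l": lintabel, lintade, lintador, lintaka, lintalinbel, lintamor, lintane, lintapabel, lintavenluta, lintavitasar, lintavitor, ludegal
Count: 12

12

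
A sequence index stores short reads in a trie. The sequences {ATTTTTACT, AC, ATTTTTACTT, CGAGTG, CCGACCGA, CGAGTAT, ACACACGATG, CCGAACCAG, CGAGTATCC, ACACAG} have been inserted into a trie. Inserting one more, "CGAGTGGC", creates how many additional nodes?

2

Walking "CGAGTGGC" from the root, the first 6 characters ("CGAGTG") follow existing edges; "G" is the first miss.
So 8 − 6 = 2 new nodes.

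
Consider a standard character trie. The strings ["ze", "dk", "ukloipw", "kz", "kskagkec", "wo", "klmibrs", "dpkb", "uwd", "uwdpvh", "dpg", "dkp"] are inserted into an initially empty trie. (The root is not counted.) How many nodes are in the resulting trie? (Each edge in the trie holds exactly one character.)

38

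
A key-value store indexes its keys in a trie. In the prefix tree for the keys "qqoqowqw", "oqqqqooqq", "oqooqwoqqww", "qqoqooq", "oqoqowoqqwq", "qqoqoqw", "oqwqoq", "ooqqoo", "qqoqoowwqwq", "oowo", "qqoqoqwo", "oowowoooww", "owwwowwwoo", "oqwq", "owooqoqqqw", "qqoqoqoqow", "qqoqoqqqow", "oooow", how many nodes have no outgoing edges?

15

A leaf is a node with no children — equivalently, the end of a word that is not a proper prefix of any other stored word.
Those words: "oooow", "ooqqoo", "oowowoooww", "oqooqwoqqww", "oqoqowoqqwq", "oqqqqooqq", "oqwqoq", "owooqoqqqw", "owwwowwwoo", "qqoqooq", "qqoqoowwqwq", "qqoqoqoqow", "qqoqoqqqow", "qqoqoqwo", "qqoqowqw"
Leaf count: 15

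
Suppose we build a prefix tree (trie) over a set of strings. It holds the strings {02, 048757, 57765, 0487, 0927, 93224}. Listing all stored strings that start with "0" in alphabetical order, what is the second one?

0487

DFS of the "0" subtree visits, in order: "02", "0487", "048757", "0927"
The 2nd is 0487.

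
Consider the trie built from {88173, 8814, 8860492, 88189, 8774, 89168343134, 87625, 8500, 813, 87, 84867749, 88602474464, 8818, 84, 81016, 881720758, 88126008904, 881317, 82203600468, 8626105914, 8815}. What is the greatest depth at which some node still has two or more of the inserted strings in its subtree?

4

Look for the deepest trie node that still has at least two words in its subtree.
"881720758" and "88173" agree on "8817" (4 characters) before diverging; nothing deeper is shared.
Longest shared-prefix length: 4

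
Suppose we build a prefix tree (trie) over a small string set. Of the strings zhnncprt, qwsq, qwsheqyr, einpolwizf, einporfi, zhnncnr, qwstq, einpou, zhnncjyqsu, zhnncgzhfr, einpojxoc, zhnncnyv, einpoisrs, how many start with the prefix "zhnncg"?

Traverse to the node for "zhnncg", then collect every word in that subtree.
Matches: "zhnncgzhfr"
Count: 1

1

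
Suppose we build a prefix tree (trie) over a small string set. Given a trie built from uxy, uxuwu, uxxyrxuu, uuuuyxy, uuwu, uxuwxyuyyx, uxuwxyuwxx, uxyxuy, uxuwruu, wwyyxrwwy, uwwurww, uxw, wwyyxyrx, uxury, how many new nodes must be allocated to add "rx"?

"rx" shares no prefix with any stored word, so all 2 characters open new nodes.
2 − 0 = 2 new nodes.

2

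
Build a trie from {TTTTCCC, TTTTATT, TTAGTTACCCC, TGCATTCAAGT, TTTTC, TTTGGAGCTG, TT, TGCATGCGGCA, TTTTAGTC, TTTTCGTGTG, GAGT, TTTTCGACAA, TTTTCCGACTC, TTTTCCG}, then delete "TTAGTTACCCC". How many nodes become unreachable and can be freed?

After clearing the end-marker at "TTAGTTACCCC", prune upward until reaching a node still needed by another word.
The suffix "AGTTACCCC" (9 nodes) is used only by "TTAGTTACCCC"; the node for "TT" still has the child "T", so pruning stops there.
Nodes removed: 9

9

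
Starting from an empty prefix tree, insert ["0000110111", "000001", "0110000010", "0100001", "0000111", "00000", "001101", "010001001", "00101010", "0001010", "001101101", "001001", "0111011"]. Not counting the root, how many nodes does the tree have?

Insert word by word; a character creates a node only if that edge doesn't already exist:
  "0000110111" → 10 new (0, 0, 0, 0, 1, 1, 0, 1, 1, 1)
  "000001" → prefix "0000" already present; 2 new (0, 1)
  "0110000010" → prefix "0" already present; 9 new (1, 1, 0, 0, 0, 0, 0, 1, 0)
  "0100001" → prefix "01" already present; 5 new (0, 0, 0, 0, 1)
  "0000111" → prefix "000011" already present; 1 new (1)
  "00000" → prefix "00000" already present; 0 new (none)
  "001101" → prefix "00" already present; 4 new (1, 1, 0, 1)
  "010001001" → prefix "01000" already present; 4 new (1, 0, 0, 1)
  "00101010" → prefix "001" already present; 5 new (0, 1, 0, 1, 0)
  "0001010" → prefix "000" already present; 4 new (1, 0, 1, 0)
  "001101101" → prefix "001101" already present; 3 new (1, 0, 1)
  "001001" → prefix "0010" already present; 2 new (0, 1)
  "0111011" → prefix "011" already present; 4 new (1, 0, 1, 1)
Total nodes = 10 + 2 + 9 + 5 + 1 + 0 + 4 + 4 + 5 + 4 + 3 + 2 + 4 = 53

53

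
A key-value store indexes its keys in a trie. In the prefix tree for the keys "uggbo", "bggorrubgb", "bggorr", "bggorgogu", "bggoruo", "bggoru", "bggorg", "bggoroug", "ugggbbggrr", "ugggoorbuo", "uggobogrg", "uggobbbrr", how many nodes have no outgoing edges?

Leaves are exactly the stored words that no other stored word extends.
Those words: "bggorgogu", "bggoroug", "bggorrubgb", "bggoruo", "uggbo", "ugggbbggrr", "ugggoorbuo", "uggobbbrr", "uggobogrg"
Leaf count: 9

9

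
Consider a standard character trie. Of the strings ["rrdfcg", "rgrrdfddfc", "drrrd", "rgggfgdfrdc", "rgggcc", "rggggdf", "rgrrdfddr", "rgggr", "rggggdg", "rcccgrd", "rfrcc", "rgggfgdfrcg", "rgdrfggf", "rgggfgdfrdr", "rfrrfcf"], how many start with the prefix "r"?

Walk to "r"; the words in its subtree are exactly those with that prefix.
Words under "r": rcccgrd, rfrcc, rfrrfcf, rgdrfggf, rgggcc, rgggfgdfrcg, rgggfgdfrdc, rgggfgdfrdr, rggggdf, rggggdg, rgggr, rgrrdfddfc, rgrrdfddr, rrdfcg
Count: 14

14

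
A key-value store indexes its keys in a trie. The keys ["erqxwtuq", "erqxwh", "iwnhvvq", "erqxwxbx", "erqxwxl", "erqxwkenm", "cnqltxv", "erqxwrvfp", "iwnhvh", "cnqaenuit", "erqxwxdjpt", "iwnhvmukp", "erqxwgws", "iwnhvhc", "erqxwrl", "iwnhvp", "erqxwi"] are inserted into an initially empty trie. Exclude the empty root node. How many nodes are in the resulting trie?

57

Insert word by word; a character creates a node only if that edge doesn't already exist:
  "erqxwtuq" → 8 new (e, r, q, x, w, t, u, q)
  "erqxwh" → prefix "erqxw" already present; 1 new (h)
  "iwnhvvq" → 7 new (i, w, n, h, v, v, q)
  "erqxwxbx" → prefix "erqxw" already present; 3 new (x, b, x)
  "erqxwxl" → prefix "erqxwx" already present; 1 new (l)
  "erqxwkenm" → prefix "erqxw" already present; 4 new (k, e, n, m)
  "cnqltxv" → 7 new (c, n, q, l, t, x, v)
  "erqxwrvfp" → prefix "erqxw" already present; 4 new (r, v, f, p)
  "iwnhvh" → prefix "iwnhv" already present; 1 new (h)
  "cnqaenuit" → prefix "cnq" already present; 6 new (a, e, n, u, i, t)
  "erqxwxdjpt" → prefix "erqxwx" already present; 4 new (d, j, p, t)
  "iwnhvmukp" → prefix "iwnhv" already present; 4 new (m, u, k, p)
  "erqxwgws" → prefix "erqxw" already present; 3 new (g, w, s)
  "iwnhvhc" → prefix "iwnhvh" already present; 1 new (c)
  "erqxwrl" → prefix "erqxwr" already present; 1 new (l)
  "iwnhvp" → prefix "iwnhv" already present; 1 new (p)
  "erqxwi" → prefix "erqxw" already present; 1 new (i)
Total nodes = 8 + 1 + 7 + 3 + 1 + 4 + 7 + 4 + 1 + 6 + 4 + 4 + 3 + 1 + 1 + 1 + 1 = 57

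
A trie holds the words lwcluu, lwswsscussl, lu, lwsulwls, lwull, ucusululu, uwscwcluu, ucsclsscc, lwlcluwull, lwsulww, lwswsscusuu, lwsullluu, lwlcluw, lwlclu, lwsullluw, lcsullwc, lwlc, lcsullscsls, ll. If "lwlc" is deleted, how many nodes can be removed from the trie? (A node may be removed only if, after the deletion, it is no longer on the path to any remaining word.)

0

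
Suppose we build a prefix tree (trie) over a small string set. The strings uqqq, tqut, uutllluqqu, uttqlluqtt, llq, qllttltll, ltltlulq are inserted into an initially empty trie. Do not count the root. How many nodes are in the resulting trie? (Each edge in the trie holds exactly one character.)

45

Insert word by word; a character creates a node only if that edge doesn't already exist:
  "uqqq" → 4 new (u, q, q, q)
  "tqut" → 4 new (t, q, u, t)
  "uutllluqqu" → prefix "u" already present; 9 new (u, t, l, l, l, u, q, q, u)
  "uttqlluqtt" → prefix "u" already present; 9 new (t, t, q, l, l, u, q, t, t)
  "llq" → 3 new (l, l, q)
  "qllttltll" → 9 new (q, l, l, t, t, l, t, l, l)
  "ltltlulq" → prefix "l" already present; 7 new (t, l, t, l, u, l, q)
Total nodes = 4 + 4 + 9 + 9 + 3 + 9 + 7 = 45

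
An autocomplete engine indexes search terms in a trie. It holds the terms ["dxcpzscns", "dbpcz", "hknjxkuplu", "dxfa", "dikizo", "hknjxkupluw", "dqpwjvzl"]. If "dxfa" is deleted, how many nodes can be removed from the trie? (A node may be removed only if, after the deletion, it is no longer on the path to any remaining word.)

2

A node on "dxfa"'s path can go only if nothing else ends at it or branches off below it.
The suffix "fa" (2 nodes) is used only by "dxfa"; the node for "dx" still has the child "c", so pruning stops there.
Nodes removed: 2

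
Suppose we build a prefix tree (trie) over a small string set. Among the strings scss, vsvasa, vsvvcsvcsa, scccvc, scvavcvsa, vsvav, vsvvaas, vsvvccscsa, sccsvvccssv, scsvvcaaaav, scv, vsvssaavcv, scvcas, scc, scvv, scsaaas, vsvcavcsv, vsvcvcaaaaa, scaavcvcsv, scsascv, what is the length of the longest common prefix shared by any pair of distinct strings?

5

Look for the deepest trie node that still has at least two words in its subtree.
e.g. "vsvvccscsa" and "vsvvcsvcsa" share the prefix "vsvvc" of length 5; no pair shares a longer one.
Longest shared-prefix length: 5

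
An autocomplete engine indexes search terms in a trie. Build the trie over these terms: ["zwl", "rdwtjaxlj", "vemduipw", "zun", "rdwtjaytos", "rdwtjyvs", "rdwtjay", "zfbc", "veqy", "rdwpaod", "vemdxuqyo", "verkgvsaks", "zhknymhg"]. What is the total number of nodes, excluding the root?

Count nodes per top-level branch (shared prefixes stored once):
  'r'-branch (rdwpaod, rdwtjaxlj, rdwtjay, rdwtjaytos, rdwtjyvs): 20 nodes
  'v'-branch (vemduipw, vemdxuqyo, veqy, verkgvsaks): 23 nodes
  'z'-branch (zfbc, zhknymhg, zun, zwl): 15 nodes
Sum: 58

58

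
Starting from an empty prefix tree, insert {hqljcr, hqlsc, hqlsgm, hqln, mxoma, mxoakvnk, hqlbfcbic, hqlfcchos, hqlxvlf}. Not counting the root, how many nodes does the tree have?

37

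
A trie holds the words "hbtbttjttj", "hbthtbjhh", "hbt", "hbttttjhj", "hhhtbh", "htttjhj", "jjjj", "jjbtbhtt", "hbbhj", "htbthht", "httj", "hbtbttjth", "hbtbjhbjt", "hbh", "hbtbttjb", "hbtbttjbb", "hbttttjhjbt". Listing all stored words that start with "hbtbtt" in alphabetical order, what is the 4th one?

hbtbttjttj

Filter for "hbtbtt…" and sort: "hbtbttjb", "hbtbttjbb", "hbtbttjth", "hbtbttjttj"
Position 4: hbtbttjttj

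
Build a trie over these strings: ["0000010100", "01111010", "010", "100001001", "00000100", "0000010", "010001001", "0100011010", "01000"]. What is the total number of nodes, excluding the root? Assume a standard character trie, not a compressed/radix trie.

38

Count nodes per top-level branch (shared prefixes stored once):
  '0'-branch (0000010, 00000100, 0000010100, 010, 01000, 010001001, 0100011010, 01111010): 29 nodes
  '1'-branch (100001001): 9 nodes
Sum: 38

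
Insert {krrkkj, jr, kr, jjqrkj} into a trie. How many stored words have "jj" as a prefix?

Traverse to the node for "jj", then collect every word in that subtree.
Words under "jj": jjqrkj
Count: 1

1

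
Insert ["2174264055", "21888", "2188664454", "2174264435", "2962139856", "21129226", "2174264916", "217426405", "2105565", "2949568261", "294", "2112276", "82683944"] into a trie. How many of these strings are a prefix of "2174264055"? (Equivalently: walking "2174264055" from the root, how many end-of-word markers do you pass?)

2

Traverse "2174264055" character by character; count nodes along the way that are marked as word ends.
Prefixes of the query that are stored words: "217426405", "2174264055"
Count: 2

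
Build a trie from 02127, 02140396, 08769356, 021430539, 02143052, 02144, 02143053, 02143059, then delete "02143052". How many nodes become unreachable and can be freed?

After clearing the end-marker at "02143052", prune upward until reaching a node still needed by another word.
The suffix "2" (1 node) is used only by "02143052"; the node for "0214305" still has the child "3", so pruning stops there.
Nodes removed: 1

1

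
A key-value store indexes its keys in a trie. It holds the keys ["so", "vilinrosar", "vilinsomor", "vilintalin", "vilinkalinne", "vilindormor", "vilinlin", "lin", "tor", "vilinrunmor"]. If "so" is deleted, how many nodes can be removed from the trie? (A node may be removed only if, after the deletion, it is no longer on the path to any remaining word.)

Walk "so" from the leaf back toward the root, removing each node that no remaining word uses.
No other word shares any prefix with "so", so all 2 of its nodes go.
Nodes removed: 2

2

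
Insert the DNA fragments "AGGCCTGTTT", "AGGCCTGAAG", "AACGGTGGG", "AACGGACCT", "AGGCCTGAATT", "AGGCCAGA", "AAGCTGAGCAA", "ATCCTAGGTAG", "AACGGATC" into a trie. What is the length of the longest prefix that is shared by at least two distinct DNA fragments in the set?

9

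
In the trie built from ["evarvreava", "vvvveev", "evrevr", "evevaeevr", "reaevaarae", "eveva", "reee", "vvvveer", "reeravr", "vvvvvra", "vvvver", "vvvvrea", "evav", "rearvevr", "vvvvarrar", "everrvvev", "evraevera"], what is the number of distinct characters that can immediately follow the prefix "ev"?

Follow the path "ev" to its node, then look at its outgoing edges.
Distinct next characters after "ev": a, e, r.
That node has 3 child edges.

3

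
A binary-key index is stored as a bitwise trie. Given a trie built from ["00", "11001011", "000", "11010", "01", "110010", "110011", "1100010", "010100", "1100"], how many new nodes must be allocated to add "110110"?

Walking "110110" from the root, the first 4 characters ("1101") follow existing edges; "1" is the first miss.
So 6 − 4 = 2 new nodes.

2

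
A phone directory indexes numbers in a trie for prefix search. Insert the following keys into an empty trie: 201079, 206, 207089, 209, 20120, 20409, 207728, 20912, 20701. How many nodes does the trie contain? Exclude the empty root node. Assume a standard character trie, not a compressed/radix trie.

Trace insertions, counting only characters that open a new branch:
  "201079" → 6 new (2, 0, 1, 0, 7, 9)
  "206" → prefix "20" already present; 1 new (6)
  "207089" → prefix "20" already present; 4 new (7, 0, 8, 9)
  "209" → prefix "20" already present; 1 new (9)
  "20120" → prefix "201" already present; 2 new (2, 0)
  "20409" → prefix "20" already present; 3 new (4, 0, 9)
  "207728" → prefix "207" already present; 3 new (7, 2, 8)
  "20912" → prefix "209" already present; 2 new (1, 2)
  "20701" → prefix "2070" already present; 1 new (1)
Total nodes = 6 + 1 + 4 + 1 + 2 + 3 + 3 + 2 + 1 = 23

23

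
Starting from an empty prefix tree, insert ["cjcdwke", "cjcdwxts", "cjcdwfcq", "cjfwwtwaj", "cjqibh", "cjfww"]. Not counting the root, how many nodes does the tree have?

24

Insert word by word; a character creates a node only if that edge doesn't already exist:
  "cjcdwke" → 7 new (c, j, c, d, w, k, e)
  "cjcdwxts" → prefix "cjcdw" already present; 3 new (x, t, s)
  "cjcdwfcq" → prefix "cjcdw" already present; 3 new (f, c, q)
  "cjfwwtwaj" → prefix "cj" already present; 7 new (f, w, w, t, w, a, j)
  "cjqibh" → prefix "cj" already present; 4 new (q, i, b, h)
  "cjfww" → prefix "cjfww" already present; 0 new (none)
Total nodes = 7 + 3 + 3 + 7 + 4 + 0 = 24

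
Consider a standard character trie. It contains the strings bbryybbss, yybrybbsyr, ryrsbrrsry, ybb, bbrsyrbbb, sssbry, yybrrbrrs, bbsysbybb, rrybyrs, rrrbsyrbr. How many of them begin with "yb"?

Walk to "yb"; the words in its subtree are exactly those with that prefix.
Matches: "ybb"
Count: 1

1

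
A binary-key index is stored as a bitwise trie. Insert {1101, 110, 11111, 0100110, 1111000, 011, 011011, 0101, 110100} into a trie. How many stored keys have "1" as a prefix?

Walk to "1"; the words in its subtree are exactly those with that prefix.
Words under "1": 110, 1101, 110100, 1111000, 11111
Count: 5

5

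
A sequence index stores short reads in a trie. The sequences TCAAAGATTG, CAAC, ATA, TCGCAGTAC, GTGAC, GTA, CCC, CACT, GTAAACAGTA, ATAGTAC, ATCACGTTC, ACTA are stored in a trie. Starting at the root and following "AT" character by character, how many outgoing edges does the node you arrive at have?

2

The children of the "AT" node are the distinct next characters among strings starting with "AT".
Characters that immediately follow "AT" among the stored strings: {A, C}.
That node has 2 child edges.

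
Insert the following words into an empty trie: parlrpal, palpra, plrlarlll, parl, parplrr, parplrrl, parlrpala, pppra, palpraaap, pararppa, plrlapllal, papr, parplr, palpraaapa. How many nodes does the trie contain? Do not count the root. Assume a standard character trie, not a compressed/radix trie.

Trace insertions, counting only characters that open a new branch:
  "parlrpal" → 8 new (p, a, r, l, r, p, a, l)
  "palpra" → prefix "pa" already present; 4 new (l, p, r, a)
  "plrlarlll" → prefix "p" already present; 8 new (l, r, l, a, r, l, l, l)
  "parl" → prefix "parl" already present; 0 new (none)
  "parplrr" → prefix "par" already present; 4 new (p, l, r, r)
  "parplrrl" → prefix "parplrr" already present; 1 new (l)
  "parlrpala" → prefix "parlrpal" already present; 1 new (a)
  "pppra" → prefix "p" already present; 4 new (p, p, r, a)
  "palpraaap" → prefix "palpra" already present; 3 new (a, a, p)
  "pararppa" → prefix "par" already present; 5 new (a, r, p, p, a)
  "plrlapllal" → prefix "plrla" already present; 5 new (p, l, l, a, l)
  "papr" → prefix "pa" already present; 2 new (p, r)
  "parplr" → prefix "parplr" already present; 0 new (none)
  "palpraaapa" → prefix "palpraaap" already present; 1 new (a)
Total nodes = 8 + 4 + 8 + 0 + 4 + 1 + 1 + 4 + 3 + 5 + 5 + 2 + 0 + 1 = 46

46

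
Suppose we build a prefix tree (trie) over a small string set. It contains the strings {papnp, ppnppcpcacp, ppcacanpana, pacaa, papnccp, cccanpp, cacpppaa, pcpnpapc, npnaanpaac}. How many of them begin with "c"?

2

Traverse to the node for "c", then collect every word in that subtree.
Words under "c": cacpppaa, cccanpp
Count: 2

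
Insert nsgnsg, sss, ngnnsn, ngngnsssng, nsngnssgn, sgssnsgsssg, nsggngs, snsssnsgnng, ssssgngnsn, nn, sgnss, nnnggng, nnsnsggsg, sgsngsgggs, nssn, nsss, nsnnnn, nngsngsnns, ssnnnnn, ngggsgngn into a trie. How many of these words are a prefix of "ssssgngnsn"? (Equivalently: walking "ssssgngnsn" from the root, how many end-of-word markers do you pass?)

Walk "ssssgngnsn" from the root; an end-of-word marker is hit whenever a stored word is a prefix of "ssssgngnsn".
Prefixes of the query that are stored words: "sss", "ssssgngnsn"
Count: 2

2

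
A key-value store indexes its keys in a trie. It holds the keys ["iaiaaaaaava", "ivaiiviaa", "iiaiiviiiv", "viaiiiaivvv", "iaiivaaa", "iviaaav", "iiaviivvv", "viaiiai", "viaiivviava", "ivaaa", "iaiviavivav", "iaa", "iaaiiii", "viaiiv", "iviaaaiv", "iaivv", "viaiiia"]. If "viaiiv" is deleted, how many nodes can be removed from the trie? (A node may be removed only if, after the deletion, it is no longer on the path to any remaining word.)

0

A node on "viaiiv"'s path can go only if nothing else ends at it or branches off below it.
Every node on "viaiiv" is still needed (e.g. by "viaiivviava"), so nothing is freed.
Nodes removed: 0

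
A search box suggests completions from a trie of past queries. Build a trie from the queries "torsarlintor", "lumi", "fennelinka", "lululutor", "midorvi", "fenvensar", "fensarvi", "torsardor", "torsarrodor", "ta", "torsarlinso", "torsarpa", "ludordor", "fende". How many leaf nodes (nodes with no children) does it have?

14

Leaves are exactly the stored words that no other stored word extends.
Those words: "fende", "fennelinka", "fensarvi", "fenvensar", "ludordor", "lululutor", "lumi", "midorvi", "ta", "torsardor", "torsarlinso", "torsarlintor", "torsarpa", "torsarrodor"
Leaf count: 14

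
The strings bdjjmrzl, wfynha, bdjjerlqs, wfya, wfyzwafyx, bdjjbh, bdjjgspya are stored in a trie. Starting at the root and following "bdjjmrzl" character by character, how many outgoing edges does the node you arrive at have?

0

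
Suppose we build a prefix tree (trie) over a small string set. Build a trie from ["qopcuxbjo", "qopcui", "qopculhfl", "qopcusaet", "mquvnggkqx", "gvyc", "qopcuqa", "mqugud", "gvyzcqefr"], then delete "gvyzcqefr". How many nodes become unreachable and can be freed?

After clearing the end-marker at "gvyzcqefr", prune upward until reaching a node still needed by another word.
The suffix "zcqefr" (6 nodes) is used only by "gvyzcqefr"; the node for "gvy" still has the child "c", so pruning stops there.
Nodes removed: 6

6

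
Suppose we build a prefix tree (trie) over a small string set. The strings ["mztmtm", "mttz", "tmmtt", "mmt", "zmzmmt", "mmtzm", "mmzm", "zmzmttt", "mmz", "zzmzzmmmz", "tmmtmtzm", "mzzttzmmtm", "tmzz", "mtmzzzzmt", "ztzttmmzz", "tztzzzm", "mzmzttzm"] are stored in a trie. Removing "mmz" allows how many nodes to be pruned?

A node on "mmz"'s path can go only if nothing else ends at it or branches off below it.
Every node on "mmz" is still needed (e.g. by "mmzm"), so nothing is freed.
Nodes removed: 0

0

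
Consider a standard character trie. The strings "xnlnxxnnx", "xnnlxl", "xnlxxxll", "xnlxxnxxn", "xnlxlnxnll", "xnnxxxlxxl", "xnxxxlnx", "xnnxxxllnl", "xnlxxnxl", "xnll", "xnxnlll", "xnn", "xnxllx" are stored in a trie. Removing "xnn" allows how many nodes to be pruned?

0

Walk "xnn" from the leaf back toward the root, removing each node that no remaining word uses.
Every node on "xnn" is still needed (e.g. by "xnnlxl"), so nothing is freed.
Nodes removed: 0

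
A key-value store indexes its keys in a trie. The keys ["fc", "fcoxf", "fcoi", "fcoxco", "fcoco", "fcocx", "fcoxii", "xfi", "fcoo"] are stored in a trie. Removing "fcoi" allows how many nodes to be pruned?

1

After clearing the end-marker at "fcoi", prune upward until reaching a node still needed by another word.
The suffix "i" (1 node) is used only by "fcoi"; the node for "fco" still has the child "x", so pruning stops there.
Nodes removed: 1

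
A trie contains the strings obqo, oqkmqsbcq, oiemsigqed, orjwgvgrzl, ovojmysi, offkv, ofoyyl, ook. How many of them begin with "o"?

Walk to "o"; the words in its subtree are exactly those with that prefix.
Words under "o": obqo, offkv, ofoyyl, oiemsigqed, ook, oqkmqsbcq, orjwgvgrzl, ovojmysi
Count: 8

8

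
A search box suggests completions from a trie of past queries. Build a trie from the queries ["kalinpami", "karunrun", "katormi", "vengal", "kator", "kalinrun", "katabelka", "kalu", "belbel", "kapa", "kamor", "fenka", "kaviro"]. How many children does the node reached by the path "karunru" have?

1

The children of the "karunru" node are the distinct next characters among strings starting with "karunru".
Characters that immediately follow "karunru" among the stored strings: {n}.
That node has 1 child edge.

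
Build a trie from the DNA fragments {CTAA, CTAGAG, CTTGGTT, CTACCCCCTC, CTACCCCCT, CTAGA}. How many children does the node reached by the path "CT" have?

2

The children of the "CT" node are the distinct next characters among strings starting with "CT".
Characters that immediately follow "CT" among the stored strings: {A, T}.
That node has 2 child edges.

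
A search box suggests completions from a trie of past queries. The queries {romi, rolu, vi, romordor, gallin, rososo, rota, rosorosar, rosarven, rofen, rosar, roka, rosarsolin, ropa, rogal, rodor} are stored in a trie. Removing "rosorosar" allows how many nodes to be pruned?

5

A node on "rosorosar"'s path can go only if nothing else ends at it or branches off below it.
The suffix "rosar" (5 nodes) is used only by "rosorosar"; the node for "roso" still has the child "s", so pruning stops there.
Nodes removed: 5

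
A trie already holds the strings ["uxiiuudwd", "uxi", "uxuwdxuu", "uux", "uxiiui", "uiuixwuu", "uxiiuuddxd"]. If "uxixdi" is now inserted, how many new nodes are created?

3

"uxi" is already a path in the trie; the remaining "xdi" must be added.
So 6 − 3 = 3 new nodes.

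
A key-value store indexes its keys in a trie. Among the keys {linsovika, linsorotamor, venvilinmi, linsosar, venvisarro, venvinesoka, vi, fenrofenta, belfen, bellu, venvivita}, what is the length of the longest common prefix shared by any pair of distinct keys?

5

Look for the deepest trie node that still has at least two words in its subtree.
e.g. "linsorotamor" and "linsosar" share the prefix "linso" of length 5; no pair shares a longer one.
Longest shared-prefix length: 5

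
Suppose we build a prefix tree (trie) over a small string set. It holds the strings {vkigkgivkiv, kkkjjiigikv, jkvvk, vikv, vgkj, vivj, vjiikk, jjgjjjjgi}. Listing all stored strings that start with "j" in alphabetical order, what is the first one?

jjgjjjjgi

DFS of the "j" subtree visits, in order: "jjgjjjjgi", "jkvvk"
The 1st is jjgjjjjgi.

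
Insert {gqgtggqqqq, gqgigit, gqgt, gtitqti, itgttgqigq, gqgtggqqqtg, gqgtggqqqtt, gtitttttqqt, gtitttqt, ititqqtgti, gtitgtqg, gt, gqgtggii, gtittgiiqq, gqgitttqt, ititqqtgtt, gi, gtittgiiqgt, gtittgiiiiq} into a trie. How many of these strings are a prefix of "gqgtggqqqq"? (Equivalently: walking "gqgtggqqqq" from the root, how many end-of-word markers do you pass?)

Walk "gqgtggqqqq" from the root; an end-of-word marker is hit whenever a stored word is a prefix of "gqgtggqqqq".
Prefixes of the query that are stored words: "gqgt", "gqgtggqqqq"
Count: 2

2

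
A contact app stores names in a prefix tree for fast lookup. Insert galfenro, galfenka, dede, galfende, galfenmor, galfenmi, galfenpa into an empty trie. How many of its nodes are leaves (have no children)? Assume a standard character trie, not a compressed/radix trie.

7

A leaf is a node with no children — equivalently, the end of a word that is not a proper prefix of any other stored word.
Those words: "dede", "galfende", "galfenka", "galfenmi", "galfenmor", "galfenpa", "galfenro"
Leaf count: 7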